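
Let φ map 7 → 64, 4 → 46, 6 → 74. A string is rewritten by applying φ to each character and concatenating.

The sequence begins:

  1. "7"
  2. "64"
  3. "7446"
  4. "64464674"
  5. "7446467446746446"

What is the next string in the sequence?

Rewriting the 16 symbols of 7446467446746446 one by one yields 64 46 46 74 46 74 64 46 46 74 64 46 74 46 46 74; concatenated:

64464674467464464674644674464674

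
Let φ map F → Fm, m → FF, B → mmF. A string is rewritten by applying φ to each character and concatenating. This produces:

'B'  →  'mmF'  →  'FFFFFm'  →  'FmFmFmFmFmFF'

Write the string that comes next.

Rewriting each symbol of FmFmFmFmFmFF: F→Fm, m→FF, F→Fm, m→FF, F→Fm, m→FF, F→Fm, m→FF, F→Fm, m→FF, F→Fm, F→Fm, which concatenates to Fm FF Fm FF Fm FF Fm FF Fm FF Fm Fm.

FmFFFmFFFmFFFmFFFmFFFmFm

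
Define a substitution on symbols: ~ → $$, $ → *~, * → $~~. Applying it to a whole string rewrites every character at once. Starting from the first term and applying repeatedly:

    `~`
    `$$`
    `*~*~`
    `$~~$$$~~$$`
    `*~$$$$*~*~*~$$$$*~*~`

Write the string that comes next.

$~~$$*~*~*~*~$~~$$$~~$$$~~$$*~*~*~*~$~~$$$~~$$

Replace each of the 20 characters of *~$$$$*~*~*~$$$$*~*~ in place — $~~ $$ *~ *~ *~ *~ $~~ $$ $~~ $$ $~~ $$ *~ *~ *~ *~ $~~ $$ $~~ $$ — and concatenate.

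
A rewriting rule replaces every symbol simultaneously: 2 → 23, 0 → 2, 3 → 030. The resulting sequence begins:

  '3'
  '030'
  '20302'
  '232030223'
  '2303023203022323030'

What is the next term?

230302030223030232030223230302303020302

Applying the rule to each of the 19 symbols of 2303023203022323030 gives the pieces 23 030 2 030 2 23 030 23 2 030 2 23 23 030 23 030 2 030 2, which concatenate to the answer.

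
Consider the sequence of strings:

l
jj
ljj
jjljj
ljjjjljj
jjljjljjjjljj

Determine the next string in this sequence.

ljjjjljjjjljjljjjjljj

From term 3 onward, concatenate the second-to-last term with the last: l·jj = ljj, jj·ljj = jjljj, …
The next term joins ljjjjljj and jjljjljjjjljj.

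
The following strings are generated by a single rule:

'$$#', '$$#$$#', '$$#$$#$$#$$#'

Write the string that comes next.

$$#$$#$$#$$#$$#$$#$$#$$#

Each string is two copies of the previous one concatenated.
So the next term is two copies of $$#$$#$$#$$#.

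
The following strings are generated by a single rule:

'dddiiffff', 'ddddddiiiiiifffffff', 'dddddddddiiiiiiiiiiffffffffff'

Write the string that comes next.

ddddddddddddiiiiiiiiiiiiiifffffffffffff

Each string has the form d^{3n} i^{4n-2} f^{3n+1} (n = 1, 2, …).
Setting n = 4 gives 12, 14, 13 characters in each block.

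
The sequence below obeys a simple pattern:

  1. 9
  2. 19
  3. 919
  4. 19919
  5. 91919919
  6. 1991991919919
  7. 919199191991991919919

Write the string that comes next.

This is a Fibonacci-style word recurrence s(k) = s(k−2)·s(k−1): e.g. 9·19 = 919.
So term 8 is 1991991919919·919199191991991919919.

1991991919919919199191991991919919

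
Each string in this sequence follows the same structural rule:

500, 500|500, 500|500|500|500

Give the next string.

500|500|500|500|500|500|500|500

s(k+1) = s(k)·|·s(k) — each term doubles the last with '|' between the halves.
So the next term is two copies of 500|500|500|500 with '|' between the halves.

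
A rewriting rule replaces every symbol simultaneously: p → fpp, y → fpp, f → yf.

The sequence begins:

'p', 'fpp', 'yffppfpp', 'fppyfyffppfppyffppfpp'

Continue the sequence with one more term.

Rewriting the 21 symbols of fppyfyffppfppyffppfpp one by one yields yf fpp fpp fpp yf fpp yf yf fpp fpp yf fpp fpp fpp yf yf fpp fpp yf fpp fpp; concatenated:

yffppfppfppyffppyfyffppfppyffppfppfppyfyffppfppyffppfpp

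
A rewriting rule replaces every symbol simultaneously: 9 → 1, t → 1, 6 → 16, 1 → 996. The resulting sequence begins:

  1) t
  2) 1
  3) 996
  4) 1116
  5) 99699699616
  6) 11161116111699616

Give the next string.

Rewriting the 17 symbols of 11161116111699616 one by one yields 996 996 996 16 996 996 996 16 996 996 996 16 1 1 16 996 16; concatenated:

996996996169969969961699699699616111699616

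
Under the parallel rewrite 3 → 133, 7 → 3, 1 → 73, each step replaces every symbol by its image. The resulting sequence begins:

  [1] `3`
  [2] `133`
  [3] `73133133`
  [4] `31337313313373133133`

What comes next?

133731331333133731331337313313331337313313373133133

Replace each of the 20 characters of 31337313313373133133 in place — 133 73 133 133 3 133 73 133 133 73 133 133 3 133 73 133 133 73 133 133 — and concatenate.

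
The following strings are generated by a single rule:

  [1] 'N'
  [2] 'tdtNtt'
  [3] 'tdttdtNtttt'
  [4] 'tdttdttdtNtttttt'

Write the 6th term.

Each term wraps the previous one in tdt on the left and tt on the right.
From tdttdttdtNtttttt, 2 further steps: tdttdttdtNtttttt → tdttdttdttdtNtttttttt → (answer).

tdttdttdttdttdtNtttttttttt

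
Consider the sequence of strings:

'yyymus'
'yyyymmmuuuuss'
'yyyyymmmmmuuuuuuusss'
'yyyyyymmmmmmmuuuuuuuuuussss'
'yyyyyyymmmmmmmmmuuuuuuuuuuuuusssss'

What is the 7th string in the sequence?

yyyyyyyyymmmmmmmmmmmmmuuuuuuuuuuuuuuuuuuusssssss

Each string has the form y^{n+2} m^{2n-1} u^{3n-2} s^{n} (n = 1, 2, …).
For term 7, n = 7, so the run lengths are 9, 13, 19, 7.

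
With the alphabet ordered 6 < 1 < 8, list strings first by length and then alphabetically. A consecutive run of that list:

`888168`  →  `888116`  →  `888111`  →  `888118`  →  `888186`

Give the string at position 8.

Advancing 3 positions from 888186 through 888186 → 888181 → 888188 reaches term 8.

888866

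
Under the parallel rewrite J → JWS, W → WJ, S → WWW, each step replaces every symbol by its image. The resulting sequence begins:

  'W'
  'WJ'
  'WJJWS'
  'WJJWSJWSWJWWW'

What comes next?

WJJWSJWSWJWWWJWSWJWWWWJJWSWJWJWJ

Applying the rule to each of the 13 symbols of WJJWSJWSWJWWW gives the pieces WJ JWS JWS WJ WWW JWS WJ WWW WJ JWS WJ WJ WJ, which concatenate to the answer.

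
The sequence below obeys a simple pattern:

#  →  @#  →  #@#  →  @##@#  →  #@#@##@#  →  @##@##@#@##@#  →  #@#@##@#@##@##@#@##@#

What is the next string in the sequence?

From term 3 onward, concatenate the second-to-last term with the last: #·@# = #@#, @#·#@# = @##@#, …
So term 8 is @##@##@#@##@#·#@#@##@#@##@##@#@##@#.

@##@##@#@##@##@#@##@#@##@##@#@##@#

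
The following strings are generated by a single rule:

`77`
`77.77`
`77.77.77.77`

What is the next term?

s(k+1) = s(k)·.·s(k) — each term doubles the last with '.' between the halves.
So the next term is two copies of 77.77.77.77 with '.' between the halves.

77.77.77.77.77.77.77.77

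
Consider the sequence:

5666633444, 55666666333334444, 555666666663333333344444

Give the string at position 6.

555555666666666666663333333333333333344444444

Each string has the form 5^{n} 6^{2n+2} 3^{3n-1} 4^{n+2} (n = 1, 2, …).
At n = 6 the blocks have lengths 6, 14, 17, 8.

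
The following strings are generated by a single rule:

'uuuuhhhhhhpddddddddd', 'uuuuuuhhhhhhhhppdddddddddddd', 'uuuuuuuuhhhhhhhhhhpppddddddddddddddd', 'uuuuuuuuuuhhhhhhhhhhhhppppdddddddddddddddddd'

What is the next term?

Reading off run lengths: u runs 4, 6, 8, 10; h runs 6, 8, 10, 12; p runs 1, 2, 3, 4; d runs 9, 12, 15, 18 — each is linear in n, where the shown terms are n = 3, 4, 5, 6.
For the next term, n = 7, so the run lengths are 12, 14, 5, 21.

uuuuuuuuuuuuhhhhhhhhhhhhhhpppppddddddddddddddddddddd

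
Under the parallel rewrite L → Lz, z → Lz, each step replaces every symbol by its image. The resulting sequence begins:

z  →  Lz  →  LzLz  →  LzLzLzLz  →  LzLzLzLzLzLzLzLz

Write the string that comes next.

Replace each of the 16 characters of LzLzLzLzLzLzLzLz in place — Lz Lz Lz Lz Lz Lz Lz Lz Lz Lz Lz Lz Lz Lz Lz Lz — and concatenate.

LzLzLzLzLzLzLzLzLzLzLzLzLzLzLzLz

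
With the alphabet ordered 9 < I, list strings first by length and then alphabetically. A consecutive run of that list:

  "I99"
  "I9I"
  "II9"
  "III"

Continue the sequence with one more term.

III is the last string of length 3, so the next is the first of length 4: 9 repeated 4 times.

9999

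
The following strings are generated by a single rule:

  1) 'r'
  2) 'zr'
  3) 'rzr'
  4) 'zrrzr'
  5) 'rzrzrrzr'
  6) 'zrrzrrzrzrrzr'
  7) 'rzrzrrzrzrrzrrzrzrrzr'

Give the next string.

This is a Fibonacci-style word recurrence s(k) = s(k−2)·s(k−1): e.g. r·zr = rzr.
The next term joins zrrzrrzrzrrzr and rzrzrrzrzrrzrrzrzrrzr.

zrrzrrzrzrrzrrzrzrrzrzrrzrrzrzrrzr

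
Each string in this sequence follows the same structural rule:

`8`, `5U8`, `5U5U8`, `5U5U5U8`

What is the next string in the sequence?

Each term is the previous one with 5U prepended.
Applying this once more to 5U5U5U8:

5U5U5U5U8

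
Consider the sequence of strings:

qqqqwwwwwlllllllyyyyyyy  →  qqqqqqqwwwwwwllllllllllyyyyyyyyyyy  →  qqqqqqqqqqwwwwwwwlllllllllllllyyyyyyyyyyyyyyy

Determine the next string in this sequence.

qqqqqqqqqqqqqwwwwwwwwllllllllllllllllyyyyyyyyyyyyyyyyyyy

Reading off run lengths: q runs 4, 7, 10; w runs 5, 6, 7; l runs 7, 10, 13; y runs 7, 11, 15 — each is linear in n, where the shown terms are n = 2, 3, 4.
Setting n = 5 gives 13, 8, 16, 19 characters in each block.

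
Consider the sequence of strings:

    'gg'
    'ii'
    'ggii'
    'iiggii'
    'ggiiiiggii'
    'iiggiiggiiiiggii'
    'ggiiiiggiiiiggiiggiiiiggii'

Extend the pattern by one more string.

iiggiiggiiiiggiiggiiiiggiiiiggiiggiiiiggii

From term 3 onward, concatenate the second-to-last term with the last: gg·ii = ggii, ii·ggii = iiggii, …
The next term joins iiggiiggiiiiggii and ggiiiiggiiiiggiiggiiiiggii.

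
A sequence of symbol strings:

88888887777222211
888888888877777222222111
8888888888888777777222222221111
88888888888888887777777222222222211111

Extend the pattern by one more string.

Term n consists of 3n+1 8's, followed by n+2 7's, followed by 2n 2's, followed by n 1's, where the shown terms are n = 2, 3, 4, 5.
Setting n = 6 gives 19, 8, 12, 6 characters in each block.

888888888888888888877777777222222222222111111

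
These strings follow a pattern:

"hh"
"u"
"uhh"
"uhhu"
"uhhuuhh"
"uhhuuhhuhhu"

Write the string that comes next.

uhhuuhhuhhuuhhuuhh

Each term (from the third on) is the previous term followed by the one before it: term 3 = u·hh = uhh.
So term 7 is uhhuuhhuhhu·uhhuuhh.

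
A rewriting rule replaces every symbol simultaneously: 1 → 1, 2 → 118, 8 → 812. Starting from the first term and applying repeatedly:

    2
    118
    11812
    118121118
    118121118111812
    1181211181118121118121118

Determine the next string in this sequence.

Replace each of the 25 characters of 1181211181118121118121118 in place — 1 1 812 1 118 1 1 1 812 1 1 1 812 1 118 1 1 1 812 1 118 1 1 1 812 — and concatenate.

11812111811181211181211181118121118111812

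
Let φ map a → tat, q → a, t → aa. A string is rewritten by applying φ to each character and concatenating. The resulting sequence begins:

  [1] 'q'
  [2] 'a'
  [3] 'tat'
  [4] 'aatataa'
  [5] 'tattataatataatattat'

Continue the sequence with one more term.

aatataaaatataatattataatataatattataatataaaatataa

Replace each of the 19 characters of tattataatataatattat in place — aa tat aa aa tat aa tat tat aa tat aa tat tat aa tat aa aa tat aa — and concatenate.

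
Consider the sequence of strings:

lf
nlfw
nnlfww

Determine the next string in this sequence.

nnnlfwww

Each term wraps the previous one in n on the left and w on the right.
One more step from nnlfww gives the answer.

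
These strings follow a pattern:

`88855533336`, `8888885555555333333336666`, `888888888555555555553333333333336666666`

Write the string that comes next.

Reading off run lengths: 8 runs 3, 6, 9; 5 runs 3, 7, 11; 3 runs 4, 8, 12; 6 runs 1, 4, 7 — each is linear in n (n = 1, 2, …).
At n = 4 the blocks have lengths 12, 15, 16, 10.

88888888888855555555555555533333333333333336666666666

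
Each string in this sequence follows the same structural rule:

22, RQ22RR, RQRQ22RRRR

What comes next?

s(k+1) = RQ·s(k)·RR, so each term gains RQ as a prefix and RR as a suffix.
One more step from RQRQ22RRRR gives the answer.

RQRQRQ22RRRRRR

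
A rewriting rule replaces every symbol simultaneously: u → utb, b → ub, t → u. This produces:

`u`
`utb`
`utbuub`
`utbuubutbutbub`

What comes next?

φ(utbuubutbutbub) expands symbol-by-symbol to utb u ub utb utb ub utb u ub utb u ub utb ub; joining the 14 pieces gives the next term.

utbuubutbutbubutbuubutbuubutbub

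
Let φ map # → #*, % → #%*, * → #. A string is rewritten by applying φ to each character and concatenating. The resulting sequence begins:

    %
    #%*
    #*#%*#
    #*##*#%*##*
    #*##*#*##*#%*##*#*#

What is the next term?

φ(#*##*#*##*#%*##*#*#) expands symbol-by-symbol to #* # #* #* # #* # #* #* # #* #%* # #* #* # #* # #*; joining the 19 pieces gives the next term.

#*##*#*##*##*#*##*#%*##*#*##*##*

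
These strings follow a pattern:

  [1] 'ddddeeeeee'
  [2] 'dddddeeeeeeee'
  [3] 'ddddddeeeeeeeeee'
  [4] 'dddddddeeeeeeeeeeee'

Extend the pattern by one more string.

Reading off run lengths: d runs 4, 5, 6, 7; e runs 6, 8, 10, 12 — each is linear in n, where the shown terms are n = 3, 4, 5, 6.
At n = 7 the blocks have lengths 8, 14.

ddddddddeeeeeeeeeeeeee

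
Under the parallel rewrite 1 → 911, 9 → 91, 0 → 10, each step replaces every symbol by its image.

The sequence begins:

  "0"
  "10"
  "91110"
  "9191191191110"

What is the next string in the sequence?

Rewriting the 13 symbols of 9191191191110 one by one yields 91 911 91 911 911 91 911 911 91 911 911 911 10; concatenated:

9191191911911919119119191191191110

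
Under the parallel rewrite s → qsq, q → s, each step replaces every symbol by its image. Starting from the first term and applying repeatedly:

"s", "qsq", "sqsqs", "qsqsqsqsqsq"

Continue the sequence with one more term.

Expanding qsqsqsqsqsq: q→s, s→qsq, q→s, s→qsq, q→s, s→qsq, q→s, s→qsq, q→s, s→qsq, q→s. Concatenated: s qsq s qsq s qsq s qsq s qsq s.

sqsqsqsqsqsqsqsqsqsqs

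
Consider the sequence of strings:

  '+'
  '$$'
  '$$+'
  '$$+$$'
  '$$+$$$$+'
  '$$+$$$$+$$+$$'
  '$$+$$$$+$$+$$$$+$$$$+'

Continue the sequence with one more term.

From term 3 onward, concatenate the last term with the second-to-last: $$·+ = $$+, $$+·$$ = $$+$$, …
So term 8 is $$+$$$$+$$+$$$$+$$$$+·$$+$$$$+$$+$$.

$$+$$$$+$$+$$$$+$$$$+$$+$$$$+$$+$$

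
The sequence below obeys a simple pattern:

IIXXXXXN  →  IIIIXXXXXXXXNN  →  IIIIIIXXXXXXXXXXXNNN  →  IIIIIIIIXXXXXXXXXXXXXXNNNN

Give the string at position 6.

IIIIIIIIIIIIXXXXXXXXXXXXXXXXXXXXNNNNNN

Each string has the form I^{2n} X^{3n+2} N^{n} (n = 1, 2, …).
At n = 6 the blocks have lengths 12, 20, 6.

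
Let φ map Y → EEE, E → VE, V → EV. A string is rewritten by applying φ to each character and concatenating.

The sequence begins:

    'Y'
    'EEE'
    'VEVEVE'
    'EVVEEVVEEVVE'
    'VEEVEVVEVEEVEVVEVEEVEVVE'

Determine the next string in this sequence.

EVVEVEEVVEEVEVVEEVVEVEEVVEEVEVVEEVVEVEEVVEEVEVVE

Applying the rule to each of the 24 symbols of VEEVEVVEVEEVEVVEVEEVEVVE gives the pieces EV VE VE EV VE EV EV VE EV VE VE EV VE EV EV VE EV VE VE EV VE EV EV VE, which concatenate to the answer.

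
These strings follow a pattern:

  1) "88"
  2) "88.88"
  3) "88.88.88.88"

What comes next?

88.88.88.88.88.88.88.88

Each string is two copies of the previous one joined by '.'.
So the next term is two copies of 88.88.88.88 with '.' between the halves.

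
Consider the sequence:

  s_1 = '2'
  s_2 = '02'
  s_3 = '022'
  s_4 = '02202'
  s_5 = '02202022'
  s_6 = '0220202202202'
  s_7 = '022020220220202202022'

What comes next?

From term 3 onward, concatenate the last term with the second-to-last: 02·2 = 022, 022·02 = 02202, …
So term 8 is 022020220220202202022·0220202202202.

0220202202202022020220220202202202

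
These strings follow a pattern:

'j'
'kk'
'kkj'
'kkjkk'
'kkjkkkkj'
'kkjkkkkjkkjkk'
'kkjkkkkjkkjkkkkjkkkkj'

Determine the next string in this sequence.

This is a Fibonacci-style word recurrence s(k) = s(k−1)·s(k−2): e.g. kk·j = kkj.
The next term joins kkjkkkkjkkjkkkkjkkkkj and kkjkkkkjkkjkk.

kkjkkkkjkkjkkkkjkkkkjkkjkkkkjkkjkk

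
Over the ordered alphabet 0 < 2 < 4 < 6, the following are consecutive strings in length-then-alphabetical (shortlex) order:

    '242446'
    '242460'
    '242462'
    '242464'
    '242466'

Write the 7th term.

Advancing 2 positions from 242466 through 242466 → 242600 reaches term 7.

242602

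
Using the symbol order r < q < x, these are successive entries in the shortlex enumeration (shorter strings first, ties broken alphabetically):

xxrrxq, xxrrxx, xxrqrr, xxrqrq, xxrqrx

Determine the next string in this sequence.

Treat xxrqrx as a base-3 numeral over the given alphabet and add one, carrying through any trailing x's.

xxrqqr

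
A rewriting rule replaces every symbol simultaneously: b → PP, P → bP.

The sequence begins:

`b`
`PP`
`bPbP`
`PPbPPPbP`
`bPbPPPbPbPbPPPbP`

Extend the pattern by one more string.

PPbPPPbPbPbPPPbPPPbPPPbPbPbPPPbP

φ(bPbPPPbPbPbPPPbP) expands symbol-by-symbol to PP bP PP bP bP bP PP bP PP bP PP bP bP bP PP bP; joining the 16 pieces gives the next term.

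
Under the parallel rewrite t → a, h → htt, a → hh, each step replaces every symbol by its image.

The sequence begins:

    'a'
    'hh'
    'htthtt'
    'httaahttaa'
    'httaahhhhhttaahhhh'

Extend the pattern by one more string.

Applying the rule to each of the 18 symbols of httaahhhhhttaahhhh gives the pieces htt a a hh hh htt htt htt htt htt a a hh hh htt htt htt htt, which concatenate to the answer.

httaahhhhhtthtthtthtthttaahhhhhtthtthtthtt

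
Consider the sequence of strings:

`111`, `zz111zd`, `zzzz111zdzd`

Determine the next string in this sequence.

s(k+1) = zz·s(k)·zd, so each term gains zz as a prefix and zd as a suffix.
Applying this once more to zzzz111zdzd:

zzzzzz111zdzdzd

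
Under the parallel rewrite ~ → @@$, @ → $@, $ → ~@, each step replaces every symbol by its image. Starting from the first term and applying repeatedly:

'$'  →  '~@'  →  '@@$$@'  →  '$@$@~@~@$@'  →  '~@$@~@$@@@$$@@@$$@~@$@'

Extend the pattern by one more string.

@@$$@~@$@@@$$@~@$@$@$@~@~@$@$@$@~@~@$@@@$$@~@$@

φ(~@$@~@$@@@$$@@@$$@~@$@) expands symbol-by-symbol to @@$ $@ ~@ $@ @@$ $@ ~@ $@ $@ $@ ~@ ~@ $@ $@ $@ ~@ ~@ $@ @@$ $@ ~@ $@; joining the 22 pieces gives the next term.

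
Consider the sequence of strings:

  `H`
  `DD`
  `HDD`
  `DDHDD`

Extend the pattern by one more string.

Each term (from the third on) is the two preceding terms concatenated in order: term 3 = H·DD = HDD.
Continuing: HDD · DDHDD gives term 5.

HDDDDHDD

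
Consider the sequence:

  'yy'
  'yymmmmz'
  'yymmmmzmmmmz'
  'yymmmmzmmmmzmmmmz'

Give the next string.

The strings grow by a fixed suffix mmmmz each time.
Applying this once more to yymmmmzmmmmzmmmmz:

yymmmmzmmmmzmmmmzmmmmz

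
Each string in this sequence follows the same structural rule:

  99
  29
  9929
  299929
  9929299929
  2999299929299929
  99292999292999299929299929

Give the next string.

Each term (from the third on) is the two preceding terms concatenated in order: term 3 = 99·29 = 9929.
Continuing: 2999299929299929 · 99292999292999299929299929 gives term 8.

299929992929992999292999292999299929299929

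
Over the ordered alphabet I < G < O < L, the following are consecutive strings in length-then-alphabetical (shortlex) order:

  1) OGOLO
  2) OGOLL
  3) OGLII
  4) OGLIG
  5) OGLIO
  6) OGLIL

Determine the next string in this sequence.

Find the rightmost character of OGLIL below L, bump it to the next letter, and reset everything to its right to I.

OGLGI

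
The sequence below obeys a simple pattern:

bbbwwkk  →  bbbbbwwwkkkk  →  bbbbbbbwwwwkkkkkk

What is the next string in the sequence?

bbbbbbbbbwwwwwkkkkkkkk

Reading off run lengths: b runs 3, 5, 7; w runs 2, 3, 4; k runs 2, 4, 6 — each is linear in n (n = 1, 2, …).
Setting n = 4 gives 9, 5, 8 characters in each block.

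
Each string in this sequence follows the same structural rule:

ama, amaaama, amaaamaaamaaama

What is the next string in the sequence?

amaaamaaamaaamaaamaaamaaamaaama

Every step duplicates the string with 'a' between the halves.
So the next term is two copies of amaaamaaamaaama with 'a' between the halves.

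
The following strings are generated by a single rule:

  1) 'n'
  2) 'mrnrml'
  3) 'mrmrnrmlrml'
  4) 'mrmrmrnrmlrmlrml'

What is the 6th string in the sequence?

s(k+1) = mr·s(k)·rml, so each term gains mr as a prefix and rml as a suffix.
From mrmrmrnrmlrmlrml, 2 further steps: mrmrmrnrmlrmlrml → mrmrmrmrnrmlrmlrmlrml → (answer).

mrmrmrmrmrnrmlrmlrmlrmlrml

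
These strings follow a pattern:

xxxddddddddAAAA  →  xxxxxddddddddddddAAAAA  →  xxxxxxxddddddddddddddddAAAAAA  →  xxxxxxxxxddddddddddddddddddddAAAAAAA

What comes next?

The n-th term is 2n-1 x's then 4n d's then n+2 A's, where the shown terms are n = 2, 3, 4, 5.
At n = 6 the blocks have lengths 11, 24, 8.

xxxxxxxxxxxddddddddddddddddddddddddAAAAAAAA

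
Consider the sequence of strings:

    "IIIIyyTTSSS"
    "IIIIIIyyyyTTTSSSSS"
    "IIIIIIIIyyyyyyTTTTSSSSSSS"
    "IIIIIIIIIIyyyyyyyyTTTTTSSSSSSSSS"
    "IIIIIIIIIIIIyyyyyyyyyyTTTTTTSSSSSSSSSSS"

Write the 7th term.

The n-th term is 2n+2 I's then 2n y's then n+1 T's then 2n+1 S's (n = 1, 2, …).
For term 7, n = 7, so the run lengths are 16, 14, 8, 15.

IIIIIIIIIIIIIIIIyyyyyyyyyyyyyyTTTTTTTTSSSSSSSSSSSSSSS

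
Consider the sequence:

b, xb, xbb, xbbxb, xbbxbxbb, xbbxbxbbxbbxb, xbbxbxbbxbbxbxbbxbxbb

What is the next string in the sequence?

xbbxbxbbxbbxbxbbxbxbbxbbxbxbbxbbxb

From term 3 onward, concatenate the last term with the second-to-last: xb·b = xbb, xbb·xb = xbbxb, …
Continuing: xbbxbxbbxbbxbxbbxbxbb · xbbxbxbbxbbxb gives term 8.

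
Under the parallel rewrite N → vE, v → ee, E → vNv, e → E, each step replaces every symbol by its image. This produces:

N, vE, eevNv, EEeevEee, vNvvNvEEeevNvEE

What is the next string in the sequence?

Rewriting the 15 symbols of vNvvNvEEeevNvEE one by one yields ee vE ee ee vE ee vNv vNv E E ee vE ee vNv vNv; concatenated:

eevEeeeevEeevNvvNvEEeevEeevNvvNv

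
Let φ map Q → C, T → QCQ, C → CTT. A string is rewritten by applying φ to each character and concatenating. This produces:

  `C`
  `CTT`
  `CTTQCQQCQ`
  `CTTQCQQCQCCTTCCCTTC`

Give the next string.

Applying the rule to each of the 19 symbols of CTTQCQQCQCCTTCCCTTC gives the pieces CTT QCQ QCQ C CTT C C CTT C CTT CTT QCQ QCQ CTT CTT CTT QCQ QCQ CTT, which concatenate to the answer.

CTTQCQQCQCCTTCCCTTCCTTCTTQCQQCQCTTCTTCTTQCQQCQCTT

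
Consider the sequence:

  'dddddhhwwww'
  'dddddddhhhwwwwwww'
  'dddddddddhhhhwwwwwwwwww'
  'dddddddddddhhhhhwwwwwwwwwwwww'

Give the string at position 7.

The n-th term is 2n+1 d's then n h's then 3n-2 w's, where the shown terms are n = 2, 3, 4, 5.
At n = 8 the blocks have lengths 17, 8, 22.

dddddddddddddddddhhhhhhhhwwwwwwwwwwwwwwwwwwwwww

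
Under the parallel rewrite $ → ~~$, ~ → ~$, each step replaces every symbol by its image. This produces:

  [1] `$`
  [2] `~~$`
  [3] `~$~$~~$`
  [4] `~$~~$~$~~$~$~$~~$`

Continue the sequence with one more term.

Replace each of the 17 characters of ~$~~$~$~~$~$~$~~$ in place — ~$ ~~$ ~$ ~$ ~~$ ~$ ~~$ ~$ ~$ ~~$ ~$ ~~$ ~$ ~~$ ~$ ~$ ~~$ — and concatenate.

~$~~$~$~$~~$~$~~$~$~$~~$~$~~$~$~~$~$~$~~$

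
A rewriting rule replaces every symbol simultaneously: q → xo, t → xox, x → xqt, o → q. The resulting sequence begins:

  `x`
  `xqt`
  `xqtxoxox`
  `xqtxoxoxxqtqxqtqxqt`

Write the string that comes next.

xqtxoxoxxqtqxqtqxqtxqtxoxoxxoxqtxoxoxxoxqtxoxox

Replace each of the 19 characters of xqtxoxoxxqtqxqtqxqt in place — xqt xo xox xqt q xqt q xqt xqt xo xox xo xqt xo xox xo xqt xo xox — and concatenate.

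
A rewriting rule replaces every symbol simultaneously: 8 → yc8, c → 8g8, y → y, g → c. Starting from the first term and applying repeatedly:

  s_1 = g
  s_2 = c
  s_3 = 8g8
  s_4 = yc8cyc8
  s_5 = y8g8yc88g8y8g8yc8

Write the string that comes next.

yyc8cyc8y8g8yc8yc8cyc8yyc8cyc8y8g8yc8

φ(y8g8yc88g8y8g8yc8) expands symbol-by-symbol to y yc8 c yc8 y 8g8 yc8 yc8 c yc8 y yc8 c yc8 y 8g8 yc8; joining the 17 pieces gives the next term.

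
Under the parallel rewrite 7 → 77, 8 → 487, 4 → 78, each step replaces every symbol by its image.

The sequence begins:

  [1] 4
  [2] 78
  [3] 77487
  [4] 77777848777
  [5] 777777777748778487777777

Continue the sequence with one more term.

777777777777777777777848777774877848777777777777777

Replace each of the 24 characters of 777777777748778487777777 in place — 77 77 77 77 77 77 77 77 77 77 78 487 77 77 487 78 487 77 77 77 77 77 77 77 — and concatenate.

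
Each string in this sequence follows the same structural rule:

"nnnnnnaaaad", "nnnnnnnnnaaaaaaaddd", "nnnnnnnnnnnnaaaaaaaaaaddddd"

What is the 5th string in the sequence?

nnnnnnnnnnnnnnnnnnaaaaaaaaaaaaaaaaddddddddd

The n-th term is 3n+3 n's then 3n+1 a's then 2n-1 d's (n = 1, 2, …).
At n = 5 the blocks have lengths 18, 16, 9.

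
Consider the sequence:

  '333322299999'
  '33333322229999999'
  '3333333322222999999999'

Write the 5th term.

The n-th term is 2n 3's then n+1 2's then 2n+1 9's, where the shown terms are n = 2, 3, 4.
At n = 6 the blocks have lengths 12, 7, 13.

33333333333322222229999999999999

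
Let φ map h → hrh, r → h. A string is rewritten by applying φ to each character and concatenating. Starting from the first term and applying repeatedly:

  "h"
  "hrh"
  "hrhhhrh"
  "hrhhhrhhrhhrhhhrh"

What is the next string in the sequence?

Rewriting the 17 symbols of hrhhhrhhrhhrhhhrh one by one yields hrh h hrh hrh hrh h hrh hrh h hrh hrh h hrh hrh hrh h hrh; concatenated:

hrhhhrhhrhhrhhhrhhrhhhrhhrhhhrhhrhhrhhhrh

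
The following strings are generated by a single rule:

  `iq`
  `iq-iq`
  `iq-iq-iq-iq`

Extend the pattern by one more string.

iq-iq-iq-iq-iq-iq-iq-iq

Every step duplicates the string with '-' between the halves.
One more doubling of iq-iq-iq-iq gives the answer.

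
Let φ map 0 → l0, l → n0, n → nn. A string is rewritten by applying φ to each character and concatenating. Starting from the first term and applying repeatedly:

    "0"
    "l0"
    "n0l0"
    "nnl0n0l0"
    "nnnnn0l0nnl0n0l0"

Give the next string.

Rewriting the 16 symbols of nnnnn0l0nnl0n0l0 one by one yields nn nn nn nn nn l0 n0 l0 nn nn n0 l0 nn l0 n0 l0; concatenated:

nnnnnnnnnnl0n0l0nnnnn0l0nnl0n0l0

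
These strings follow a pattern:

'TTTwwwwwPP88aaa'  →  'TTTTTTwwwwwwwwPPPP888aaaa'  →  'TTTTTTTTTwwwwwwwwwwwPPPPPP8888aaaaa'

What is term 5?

Each string has the form T^{3n} w^{3n+2} P^{2n} 8^{n+1} a^{n+2} (n = 1, 2, …).
At n = 5 the blocks have lengths 15, 17, 10, 6, 7.

TTTTTTTTTTTTTTTwwwwwwwwwwwwwwwwwPPPPPPPPPP888888aaaaaaa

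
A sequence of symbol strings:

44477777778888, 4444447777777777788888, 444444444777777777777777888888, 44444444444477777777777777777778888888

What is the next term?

4444444444444447777777777777777777777788888888

Each string has the form 4^{3n} 7^{4n+3} 8^{n+3} (n = 1, 2, …).
Setting n = 5 gives 15, 23, 8 characters in each block.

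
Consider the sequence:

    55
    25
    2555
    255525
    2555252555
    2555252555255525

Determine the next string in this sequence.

From term 3 onward, concatenate the last term with the second-to-last: 25·55 = 2555, 2555·25 = 255525, …
Continuing: 2555252555255525 · 2555252555 gives term 7.

25552525552555252555252555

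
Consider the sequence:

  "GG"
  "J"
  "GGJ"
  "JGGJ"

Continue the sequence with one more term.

GGJJGGJ

This is a Fibonacci-style word recurrence s(k) = s(k−2)·s(k−1): e.g. GG·J = GGJ.
The next term joins GGJ and JGGJ.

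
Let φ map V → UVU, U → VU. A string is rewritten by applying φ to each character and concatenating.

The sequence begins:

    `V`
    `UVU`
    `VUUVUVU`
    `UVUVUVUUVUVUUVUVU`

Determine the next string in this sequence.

Rewriting the 17 symbols of UVUVUVUUVUVUUVUVU one by one yields VU UVU VU UVU VU UVU VU VU UVU VU UVU VU VU UVU VU UVU VU; concatenated:

VUUVUVUUVUVUUVUVUVUUVUVUUVUVUVUUVUVUUVUVU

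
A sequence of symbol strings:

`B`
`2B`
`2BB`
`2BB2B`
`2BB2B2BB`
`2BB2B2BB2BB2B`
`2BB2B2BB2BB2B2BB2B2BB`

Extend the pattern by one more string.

From term 3 onward, concatenate the last term with the second-to-last: 2B·B = 2BB, 2BB·2B = 2BB2B, …
The next term joins 2BB2B2BB2BB2B2BB2B2BB and 2BB2B2BB2BB2B.

2BB2B2BB2BB2B2BB2B2BB2BB2B2BB2BB2B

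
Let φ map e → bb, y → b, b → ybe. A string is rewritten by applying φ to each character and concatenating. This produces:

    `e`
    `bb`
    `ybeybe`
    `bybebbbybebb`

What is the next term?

ybebybebbybeybeybebybebbybeybe

Apply φ to bybebbbybebb symbol by symbol: b→ybe, y→b, b→ybe, e→bb, b→ybe, b→ybe, b→ybe, y→b, b→ybe, e→bb, b→ybe, b→ybe; joined: ybe b ybe bb ybe ybe ybe b ybe bb ybe ybe.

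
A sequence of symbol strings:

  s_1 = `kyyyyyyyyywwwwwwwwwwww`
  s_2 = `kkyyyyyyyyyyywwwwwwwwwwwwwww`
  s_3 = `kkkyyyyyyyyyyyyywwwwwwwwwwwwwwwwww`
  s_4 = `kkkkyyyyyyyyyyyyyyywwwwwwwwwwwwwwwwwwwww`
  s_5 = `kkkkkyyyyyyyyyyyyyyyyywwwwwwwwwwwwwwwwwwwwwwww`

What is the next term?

kkkkkkyyyyyyyyyyyyyyyyyyywwwwwwwwwwwwwwwwwwwwwwwwwww

Each string has the form k^{n-2} y^{2n+3} w^{3n+3}, where the shown terms are n = 3, 4, 5, 6, 7.
Setting n = 8 gives 6, 19, 27 characters in each block.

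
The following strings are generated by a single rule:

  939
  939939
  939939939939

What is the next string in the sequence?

939939939939939939939939

s(k+1) = s(k)·s(k) — each term doubles the last.
One more doubling of 939939939939 gives the answer.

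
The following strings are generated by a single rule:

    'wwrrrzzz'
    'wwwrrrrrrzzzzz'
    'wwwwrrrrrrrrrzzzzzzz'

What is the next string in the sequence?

The n-th term is n+1 w's then 3n r's then 2n+1 z's (n = 1, 2, …).
For the next term, n = 4, so the run lengths are 5, 12, 9.

wwwwwrrrrrrrrrrrrzzzzzzzzz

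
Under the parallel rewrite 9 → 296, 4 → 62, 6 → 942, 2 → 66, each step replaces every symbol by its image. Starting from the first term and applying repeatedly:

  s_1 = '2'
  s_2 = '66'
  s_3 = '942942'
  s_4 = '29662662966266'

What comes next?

66296942942669429426629694294266942942

φ(29662662966266) expands symbol-by-symbol to 66 296 942 942 66 942 942 66 296 942 942 66 942 942; joining the 14 pieces gives the next term.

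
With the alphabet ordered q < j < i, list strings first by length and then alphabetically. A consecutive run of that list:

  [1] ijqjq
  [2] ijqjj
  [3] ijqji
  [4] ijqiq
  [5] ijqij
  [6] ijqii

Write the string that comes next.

ijjqq

Find the rightmost character of ijqii below i, bump it to the next letter, and reset everything to its right to q.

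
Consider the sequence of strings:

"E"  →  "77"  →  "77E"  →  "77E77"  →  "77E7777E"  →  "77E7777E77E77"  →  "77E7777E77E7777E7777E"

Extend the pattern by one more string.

77E7777E77E7777E7777E77E7777E77E77

Each term (from the third on) is the previous term followed by the one before it: term 3 = 77·E = 77E.
Continuing: 77E7777E77E7777E7777E · 77E7777E77E77 gives term 8.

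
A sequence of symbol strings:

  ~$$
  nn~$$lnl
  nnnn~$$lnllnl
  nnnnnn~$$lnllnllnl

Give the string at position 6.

nnnnnnnnnn~$$lnllnllnllnllnl

s(k+1) = nn·s(k)·lnl, so each term gains nn as a prefix and lnl as a suffix.
From nnnnnn~$$lnllnllnl, 2 further steps: nnnnnn~$$lnllnllnl → nnnnnnnn~$$lnllnllnllnl → (answer).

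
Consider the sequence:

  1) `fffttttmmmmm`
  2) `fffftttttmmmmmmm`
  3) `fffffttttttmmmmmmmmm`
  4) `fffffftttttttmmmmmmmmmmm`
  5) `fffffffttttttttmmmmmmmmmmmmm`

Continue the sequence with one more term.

The n-th term is n+1 f's then n+2 t's then 2n+1 m's, where the shown terms are n = 2, 3, 4, 5, 6.
Setting n = 7 gives 8, 9, 15 characters in each block.

fffffffftttttttttmmmmmmmmmmmmmmm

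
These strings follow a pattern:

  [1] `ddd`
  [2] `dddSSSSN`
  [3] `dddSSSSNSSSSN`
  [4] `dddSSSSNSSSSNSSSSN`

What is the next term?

Every step adds SSSSN to the end: s(k+1) = s(k)·SSSSN.
One more step from dddSSSSNSSSSNSSSSN gives the answer.

dddSSSSNSSSSNSSSSNSSSSN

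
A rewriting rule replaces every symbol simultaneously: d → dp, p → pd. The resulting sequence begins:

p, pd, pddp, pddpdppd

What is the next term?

pddpdppddppdpddp

Rewriting each symbol of pddpdppd: p→pd, d→dp, d→dp, p→pd, d→dp, p→pd, p→pd, d→dp, which concatenates to pd dp dp pd dp pd pd dp.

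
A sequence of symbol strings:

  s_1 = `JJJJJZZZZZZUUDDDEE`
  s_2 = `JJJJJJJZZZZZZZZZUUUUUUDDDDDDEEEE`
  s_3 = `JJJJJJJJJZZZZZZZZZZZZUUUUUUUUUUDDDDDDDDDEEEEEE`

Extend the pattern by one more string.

JJJJJJJJJJJZZZZZZZZZZZZZZZUUUUUUUUUUUUUUDDDDDDDDDDDDEEEEEEEE

Reading off run lengths: J runs 5, 7, 9; Z runs 6, 9, 12; U runs 2, 6, 10; D runs 3, 6, 9; E runs 2, 4, 6 — each is linear in n (n = 1, 2, …).
For the next term, n = 4, so the run lengths are 11, 15, 14, 12, 8.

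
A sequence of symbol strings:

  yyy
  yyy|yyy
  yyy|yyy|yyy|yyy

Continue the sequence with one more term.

Each string is two copies of the previous one joined by '|'.
Doubling yyy|yyy|yyy|yyy with '|' between the halves:

yyy|yyy|yyy|yyy|yyy|yyy|yyy|yyy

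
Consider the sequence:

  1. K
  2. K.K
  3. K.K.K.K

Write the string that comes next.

Each string is two copies of the previous one joined by '.'.
So the next term is two copies of K.K.K.K with '.' between the halves.

K.K.K.K.K.K.K.K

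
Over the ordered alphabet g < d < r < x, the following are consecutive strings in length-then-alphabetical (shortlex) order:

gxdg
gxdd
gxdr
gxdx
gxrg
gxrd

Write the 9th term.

Advancing 3 positions from gxrd through gxrd → gxrr → gxrx reaches term 9.

gxxg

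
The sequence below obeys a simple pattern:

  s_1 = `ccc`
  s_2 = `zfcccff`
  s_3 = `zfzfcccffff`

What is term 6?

zfzfzfzfzfcccffffffffff

Each term wraps the previous one in zf on the left and ff on the right.
From zfzfcccffff, 3 further steps: zfzfcccffff → zfzfzfcccffffff → zfzfzfzfcccffffffff → (answer).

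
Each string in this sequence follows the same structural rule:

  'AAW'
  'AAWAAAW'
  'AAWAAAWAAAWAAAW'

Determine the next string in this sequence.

Each string is two copies of the previous one joined by 'A'.
Doubling AAWAAAWAAAWAAAW with 'A' between the halves:

AAWAAAWAAAWAAAWAAAWAAAWAAAWAAAW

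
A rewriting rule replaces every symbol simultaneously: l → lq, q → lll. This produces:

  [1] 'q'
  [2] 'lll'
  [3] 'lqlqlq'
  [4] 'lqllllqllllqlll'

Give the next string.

Rewriting the 15 symbols of lqllllqllllqlll one by one yields lq lll lq lq lq lq lll lq lq lq lq lll lq lq lq; concatenated:

lqllllqlqlqlqllllqlqlqlqllllqlqlq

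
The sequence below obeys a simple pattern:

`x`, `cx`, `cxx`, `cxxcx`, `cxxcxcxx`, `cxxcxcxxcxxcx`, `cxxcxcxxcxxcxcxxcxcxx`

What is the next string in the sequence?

cxxcxcxxcxxcxcxxcxcxxcxxcxcxxcxxcx

Each term (from the third on) is the previous term followed by the one before it: term 3 = cx·x = cxx.
The next term joins cxxcxcxxcxxcxcxxcxcxx and cxxcxcxxcxxcx.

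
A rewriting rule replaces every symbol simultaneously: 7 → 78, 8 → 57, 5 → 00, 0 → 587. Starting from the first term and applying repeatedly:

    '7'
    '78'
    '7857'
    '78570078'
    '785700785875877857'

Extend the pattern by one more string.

Rewriting the 18 symbols of 785700785875877857 one by one yields 78 57 00 78 587 587 78 57 00 57 78 00 57 78 78 57 00 78; concatenated:

78570078587587785700577800577878570078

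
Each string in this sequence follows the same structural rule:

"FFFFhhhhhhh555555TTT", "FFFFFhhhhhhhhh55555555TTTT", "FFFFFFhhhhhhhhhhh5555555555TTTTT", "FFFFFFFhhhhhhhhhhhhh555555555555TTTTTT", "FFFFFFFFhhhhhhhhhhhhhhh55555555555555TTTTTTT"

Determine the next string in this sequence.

Reading off run lengths: F runs 4, 5, 6, 7, 8; h runs 7, 9, 11, 13, 15; 5 runs 6, 8, 10, 12, 14; T runs 3, 4, 5, 6, 7 — each is linear in n, where the shown terms are n = 3, 4, 5, 6, 7.
At n = 8 the blocks have lengths 9, 17, 16, 8.

FFFFFFFFFhhhhhhhhhhhhhhhhh5555555555555555TTTTTTTT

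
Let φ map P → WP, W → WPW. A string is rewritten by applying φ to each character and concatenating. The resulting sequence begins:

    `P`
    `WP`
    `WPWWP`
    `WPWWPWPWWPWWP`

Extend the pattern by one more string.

φ(WPWWPWPWWPWWP) expands symbol-by-symbol to WPW WP WPW WPW WP WPW WP WPW WPW WP WPW WPW WP; joining the 13 pieces gives the next term.

WPWWPWPWWPWWPWPWWPWPWWPWWPWPWWPWWP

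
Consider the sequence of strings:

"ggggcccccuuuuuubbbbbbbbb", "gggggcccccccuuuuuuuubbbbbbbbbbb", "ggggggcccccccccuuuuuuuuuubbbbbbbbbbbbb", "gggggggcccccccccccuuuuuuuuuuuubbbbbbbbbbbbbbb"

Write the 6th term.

Reading off run lengths: g runs 4, 5, 6, 7; c runs 5, 7, 9, 11; u runs 6, 8, 10, 12; b runs 9, 11, 13, 15 — each is linear in n, where the shown terms are n = 3, 4, 5, 6.
Setting n = 8 gives 9, 15, 16, 19 characters in each block.

gggggggggcccccccccccccccuuuuuuuuuuuuuuuubbbbbbbbbbbbbbbbbbb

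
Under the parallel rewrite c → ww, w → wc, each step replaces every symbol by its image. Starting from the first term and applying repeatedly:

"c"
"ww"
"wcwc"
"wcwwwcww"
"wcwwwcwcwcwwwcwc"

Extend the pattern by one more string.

Rewriting the 16 symbols of wcwwwcwcwcwwwcwc one by one yields wc ww wc wc wc ww wc ww wc ww wc wc wc ww wc ww; concatenated:

wcwwwcwcwcwwwcwwwcwwwcwcwcwwwcww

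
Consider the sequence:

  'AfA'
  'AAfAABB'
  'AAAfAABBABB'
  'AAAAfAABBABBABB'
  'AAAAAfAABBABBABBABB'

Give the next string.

Every step adds A to the front and ABB to the end of the previous string.
Applying this once more to AAAAAfAABBABBABBABB:

AAAAAAfAABBABBABBABBABB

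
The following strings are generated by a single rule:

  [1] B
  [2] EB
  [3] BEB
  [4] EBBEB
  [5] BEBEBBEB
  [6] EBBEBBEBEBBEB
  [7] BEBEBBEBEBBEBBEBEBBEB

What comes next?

EBBEBBEBEBBEBBEBEBBEBEBBEBBEBEBBEB

Each term (from the third on) is the two preceding terms concatenated in order: term 3 = B·EB = BEB.
Continuing: EBBEBBEBEBBEB · BEBEBBEBEBBEBBEBEBBEB gives term 8.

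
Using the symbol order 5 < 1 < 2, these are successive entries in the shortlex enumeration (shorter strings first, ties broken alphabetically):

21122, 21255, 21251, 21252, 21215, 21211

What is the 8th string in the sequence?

21225

Stepping forward 2 times from 21211: 21211 → 21212, then the target.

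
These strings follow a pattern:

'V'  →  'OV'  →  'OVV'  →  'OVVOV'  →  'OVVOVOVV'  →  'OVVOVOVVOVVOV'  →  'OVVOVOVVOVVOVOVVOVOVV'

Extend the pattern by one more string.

OVVOVOVVOVVOVOVVOVOVVOVVOVOVVOVVOV

This is a Fibonacci-style word recurrence s(k) = s(k−1)·s(k−2): e.g. OV·V = OVV.
Continuing: OVVOVOVVOVVOVOVVOVOVV · OVVOVOVVOVVOV gives term 8.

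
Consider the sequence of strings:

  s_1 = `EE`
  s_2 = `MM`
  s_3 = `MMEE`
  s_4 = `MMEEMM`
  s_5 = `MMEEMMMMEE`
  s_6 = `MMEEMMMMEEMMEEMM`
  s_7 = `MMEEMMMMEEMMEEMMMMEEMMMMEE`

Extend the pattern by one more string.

MMEEMMMMEEMMEEMMMMEEMMMMEEMMEEMMMMEEMMEEMM

From term 3 onward, concatenate the last term with the second-to-last: MM·EE = MMEE, MMEE·MM = MMEEMM, …
So term 8 is MMEEMMMMEEMMEEMMMMEEMMMMEE·MMEEMMMMEEMMEEMM.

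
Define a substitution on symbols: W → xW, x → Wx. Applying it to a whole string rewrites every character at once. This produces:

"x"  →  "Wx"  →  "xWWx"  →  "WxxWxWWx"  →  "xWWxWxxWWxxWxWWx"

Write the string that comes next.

Replace each of the 16 characters of xWWxWxxWWxxWxWWx in place — Wx xW xW Wx xW Wx Wx xW xW Wx Wx xW Wx xW xW Wx — and concatenate.

WxxWxWWxxWWxWxxWxWWxWxxWWxxWxWWx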